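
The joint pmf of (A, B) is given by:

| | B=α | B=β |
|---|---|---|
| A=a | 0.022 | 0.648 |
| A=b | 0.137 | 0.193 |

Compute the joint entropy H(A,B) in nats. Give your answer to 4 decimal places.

0.9549 nats

H(A,B) = −Σ p(x,y)·ln p(x,y) over all 4 cells.
  cell (a,α): −0.022·ln0.022 = 0.08397
  cell (a,β): −0.648·ln0.648 = 0.28114
  cell (b,α): −0.137·ln0.137 = 0.27233
  cell (b,β): −0.193·ln0.193 = 0.31750
Sum = 0.9549 nats.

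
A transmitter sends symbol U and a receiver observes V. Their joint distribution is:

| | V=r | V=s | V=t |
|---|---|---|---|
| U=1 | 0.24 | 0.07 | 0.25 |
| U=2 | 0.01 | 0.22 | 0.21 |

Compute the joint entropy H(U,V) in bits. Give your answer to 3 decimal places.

2.283 bits

H(U,V) = −Σ p(x,y)·log₂ p(x,y) over all 6 cells.
  cell (1,r): −0.24·log₂0.24 = 0.4941
  cell (1,s): −0.07·log₂0.07 = 0.2686
  cell (1,t): −0.25·log₂0.25 = 0.5000
  cell (2,r): −0.01·log₂0.01 = 0.0664
  cell (2,s): −0.22·log₂0.22 = 0.4806
  cell (2,t): −0.21·log₂0.21 = 0.4728
Sum = 2.283 bits.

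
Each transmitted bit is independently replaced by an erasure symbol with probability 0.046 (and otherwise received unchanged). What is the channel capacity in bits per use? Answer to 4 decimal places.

Binary erasure channel: capacity C = 1 − ε.
C = 1 − 0.046 = 0.9540 bits per channel use.

0.9540 bits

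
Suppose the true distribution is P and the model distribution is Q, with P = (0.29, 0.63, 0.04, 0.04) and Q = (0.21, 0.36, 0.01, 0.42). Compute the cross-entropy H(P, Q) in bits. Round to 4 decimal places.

1.8973 bits

H(P,Q) = −Σ p·log₂ q.
  −0.29·log₂(0.21) = 0.65295
  −0.63·log₂(0.36) = 0.92858
  −0.04·log₂(0.01) = 0.26575
  −0.04·log₂(0.42) = 0.05006
H(P,Q) = 1.8973 bits.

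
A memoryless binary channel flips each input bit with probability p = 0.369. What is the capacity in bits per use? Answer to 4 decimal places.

0.0501 bits

Binary symmetric channel: C = 1 − h₂(ε) where h₂ is the binary entropy function.
h₂(0.369) = −0.369·log₂0.369 − 0.631·log₂0.631 = 0.9499.
C = 1 − 0.9499 = 0.0501 bits per channel use.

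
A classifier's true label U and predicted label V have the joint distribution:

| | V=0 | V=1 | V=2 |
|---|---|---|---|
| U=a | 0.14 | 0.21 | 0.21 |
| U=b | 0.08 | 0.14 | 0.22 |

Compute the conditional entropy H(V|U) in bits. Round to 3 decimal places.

1.522 bits

Chain rule: H(V|U) = H(U,V) − H(U).
Marginals: p(U) = (0.5600, 0.4400), p(V) = (0.2200, 0.3500, 0.4300).
H(U,V) = 2.5119 bits; H(U) = 0.9896 bits.
H(V|U) = 2.5119 − 0.9896 = 1.522 bits.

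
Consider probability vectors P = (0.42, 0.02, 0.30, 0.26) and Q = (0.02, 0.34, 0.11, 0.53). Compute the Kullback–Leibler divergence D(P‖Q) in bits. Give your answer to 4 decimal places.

1.9301 bits

D(P‖Q) = Σ p·log₂(p/q).
  0.42·log₂(0.42/0.02) = 1.84477
  0.02·log₂(0.02/0.34) = -0.08175
  0.30·log₂(0.30/0.11) = 0.43424
  0.26·log₂(0.26/0.53) = -0.26714
D(P‖Q) = 1.9301 bits.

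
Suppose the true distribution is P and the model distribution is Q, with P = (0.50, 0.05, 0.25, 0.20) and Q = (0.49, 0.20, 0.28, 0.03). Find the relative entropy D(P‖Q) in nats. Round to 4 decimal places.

D(P‖Q) = Σ p·ln(p/q).
  0.50·ln(0.50/0.49) = 0.01010
  0.05·ln(0.05/0.20) = -0.06931
  0.25·ln(0.25/0.28) = -0.02833
  0.20·ln(0.20/0.03) = 0.37942
D(P‖Q) = 0.2919 nats.

0.2919 nats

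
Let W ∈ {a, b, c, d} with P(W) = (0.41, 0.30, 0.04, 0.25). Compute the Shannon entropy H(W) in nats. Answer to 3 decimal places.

H(W) = −Σ p·ln p.
  −(0.41)·ln(0.41) = 0.3656
  −(0.30)·ln(0.30) = 0.3612
  −(0.04)·ln(0.04) = 0.1288
  −(0.25)·ln(0.25) = 0.3466
Sum: 0.3656 + 0.3612 + 0.1288 + 0.3466 = 1.202 nats.

1.202 nats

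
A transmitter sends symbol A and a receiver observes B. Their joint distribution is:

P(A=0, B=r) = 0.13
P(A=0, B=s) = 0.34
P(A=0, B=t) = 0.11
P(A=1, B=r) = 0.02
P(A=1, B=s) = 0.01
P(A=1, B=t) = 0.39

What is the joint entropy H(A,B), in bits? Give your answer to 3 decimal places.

1.971 bits

H(A,B) = −Σ p(x,y)·log₂ p(x,y) over all 6 cells.
  cell (0,r): −0.13·log₂0.13 = 0.3826
  cell (0,s): −0.34·log₂0.34 = 0.5292
  cell (0,t): −0.11·log₂0.11 = 0.3503
  cell (1,r): −0.02·log₂0.02 = 0.1129
  cell (1,s): −0.01·log₂0.01 = 0.0664
  cell (1,t): −0.39·log₂0.39 = 0.5298
Sum = 1.971 bits.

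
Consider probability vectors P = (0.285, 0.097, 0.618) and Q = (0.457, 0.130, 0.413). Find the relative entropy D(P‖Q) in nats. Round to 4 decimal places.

D(P‖Q) = Σ p·ln(p/q).
  0.285·ln(0.285/0.457) = -0.13458
  0.097·ln(0.097/0.130) = -0.02840
  0.618·ln(0.618/0.413) = 0.24908
D(P‖Q) = 0.0861 nats.

0.0861 nats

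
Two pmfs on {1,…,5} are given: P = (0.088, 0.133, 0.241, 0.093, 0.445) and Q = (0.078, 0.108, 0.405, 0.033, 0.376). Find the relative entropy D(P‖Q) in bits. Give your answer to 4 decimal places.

0.1220 bits

D(P‖Q) = Σ p·log₂(p/q).
  0.088·log₂(0.088/0.078) = 0.01531
  0.133·log₂(0.133/0.108) = 0.03995
  0.241·log₂(0.241/0.405) = -0.18048
  0.093·log₂(0.093/0.033) = 0.13901
  0.445·log₂(0.445/0.376) = 0.10817
D(P‖Q) = 0.1220 bits.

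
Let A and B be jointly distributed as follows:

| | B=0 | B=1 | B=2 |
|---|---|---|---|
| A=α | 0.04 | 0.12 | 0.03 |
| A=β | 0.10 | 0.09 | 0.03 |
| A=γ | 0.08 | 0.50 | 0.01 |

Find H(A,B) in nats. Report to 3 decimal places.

1.635 nats

H(A,B) = −Σ p(x,y)·ln p(x,y) over all 9 cells.
  cell (α,0): −0.04·ln0.04 = 0.1288
  cell (α,1): −0.12·ln0.12 = 0.2544
  cell (α,2): −0.03·ln0.03 = 0.1052
  cell (β,0): −0.10·ln0.10 = 0.2303
  cell (β,1): −0.09·ln0.09 = 0.2167
  cell (β,2): −0.03·ln0.03 = 0.1052
  cell (γ,0): −0.08·ln0.08 = 0.2021
  cell (γ,1): −0.50·ln0.50 = 0.3466
  cell (γ,2): −0.01·ln0.01 = 0.0461
Sum = 1.635 nats.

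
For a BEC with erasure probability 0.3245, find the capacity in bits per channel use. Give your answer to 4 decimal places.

Binary erasure channel: capacity C = 1 − ε.
C = 1 − 0.3245 = 0.6755 bits per channel use.

0.6755 bits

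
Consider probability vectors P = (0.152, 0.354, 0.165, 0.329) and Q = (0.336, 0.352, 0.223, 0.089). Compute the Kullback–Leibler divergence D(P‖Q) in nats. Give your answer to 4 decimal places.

0.2619 nats

D(P‖Q) = Σ p·ln(p/q).
  0.152·ln(0.152/0.336) = -0.12057
  0.354·ln(0.354/0.352) = 0.00201
  0.165·ln(0.165/0.223) = -0.04970
  0.329·ln(0.329/0.089) = 0.43014
D(P‖Q) = 0.2619 nats.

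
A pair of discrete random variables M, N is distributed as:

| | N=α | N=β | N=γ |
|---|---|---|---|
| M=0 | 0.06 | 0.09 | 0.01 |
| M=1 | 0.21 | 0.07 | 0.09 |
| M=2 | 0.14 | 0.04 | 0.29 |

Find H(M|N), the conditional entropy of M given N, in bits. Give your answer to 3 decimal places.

1.256 bits

Chain rule: H(M|N) = H(M,N) − H(N).
Marginals: p(M) = (0.1600, 0.3700, 0.4700), p(N) = (0.4100, 0.2000, 0.3900).
H(M,N) = 2.7774 bits; H(N) = 1.5216 bits.
H(M|N) = 2.7774 − 1.5216 = 1.256 bits.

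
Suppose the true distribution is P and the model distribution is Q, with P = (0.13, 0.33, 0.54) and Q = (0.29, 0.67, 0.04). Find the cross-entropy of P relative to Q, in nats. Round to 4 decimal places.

2.0313 nats

H(P,Q) = −Σ p·ln q.
  −0.13·ln(0.29) = 0.16092
  −0.33·ln(0.67) = 0.13216
  −0.54·ln(0.04) = 1.73819
H(P,Q) = 2.0313 nats.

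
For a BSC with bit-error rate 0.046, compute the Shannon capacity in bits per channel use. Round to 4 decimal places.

0.7308 bits

Binary symmetric channel: C = 1 − h₂(ε) where h₂ is the binary entropy function.
h₂(0.046) = −0.046·log₂0.046 − 0.954·log₂0.954 = 0.2692.
C = 1 − 0.2692 = 0.7308 bits per channel use.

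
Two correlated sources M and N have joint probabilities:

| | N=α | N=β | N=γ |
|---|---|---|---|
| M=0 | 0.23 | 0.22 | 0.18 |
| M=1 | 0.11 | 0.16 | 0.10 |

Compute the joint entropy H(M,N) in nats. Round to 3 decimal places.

1.746 nats

H(M,N) = −Σ p(x,y)·ln p(x,y) over all 6 cells.
  cell (0,α): −0.23·ln0.23 = 0.3380
  cell (0,β): −0.22·ln0.22 = 0.3331
  cell (0,γ): −0.18·ln0.18 = 0.3087
  cell (1,α): −0.11·ln0.11 = 0.2428
  cell (1,β): −0.16·ln0.16 = 0.2932
  cell (1,γ): −0.10·ln0.10 = 0.2303
Sum = 1.746 nats.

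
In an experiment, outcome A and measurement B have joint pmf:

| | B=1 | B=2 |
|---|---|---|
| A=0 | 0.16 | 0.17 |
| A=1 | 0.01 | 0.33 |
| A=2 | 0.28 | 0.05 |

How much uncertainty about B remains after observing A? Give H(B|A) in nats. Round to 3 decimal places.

0.414 nats

Chain rule: H(B|A) = H(A,B) − H(A).
Marginals: p(A) = (0.3300, 0.3400, 0.3300), p(B) = (0.4500, 0.5500).
H(A,B) = 1.5126 nats; H(A) = 1.0985 nats.
H(B|A) = 1.5126 − 1.0985 = 0.414 nats.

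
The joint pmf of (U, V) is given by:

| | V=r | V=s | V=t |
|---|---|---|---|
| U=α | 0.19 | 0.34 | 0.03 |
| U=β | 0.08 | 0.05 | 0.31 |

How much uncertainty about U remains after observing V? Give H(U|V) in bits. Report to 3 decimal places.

Marginals: p(U) = (0.5600, 0.4400), p(V) = (0.2700, 0.3900, 0.3400).
H(U|V) = Σ p(V) · H(U|V=·).
  V=r: p=0.2700, H(U|V=r) = 0.8767
  V=s: p=0.3900, H(U|V=s) = 0.5525
  V=t: p=0.3400, H(U|V=t) = 0.4306
Weighted sum = 0.599 bits.

0.599 bits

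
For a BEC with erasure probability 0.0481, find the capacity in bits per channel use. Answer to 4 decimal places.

Binary erasure channel: capacity C = 1 − ε.
C = 1 − 0.0481 = 0.9519 bits per channel use.

0.9519 bits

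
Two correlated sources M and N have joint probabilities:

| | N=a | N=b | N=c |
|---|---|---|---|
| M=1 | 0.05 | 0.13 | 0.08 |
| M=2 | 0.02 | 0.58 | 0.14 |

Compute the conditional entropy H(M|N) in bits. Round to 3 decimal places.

0.756 bits

Marginals: p(M) = (0.2600, 0.7400), p(N) = (0.0700, 0.7100, 0.2200).
H(M|N) = Σ p(N) · H(M|N=·).
  N=a: p=0.0700, H(M|N=a) = 0.8631
  N=b: p=0.7100, H(M|N=b) = 0.6868
  N=c: p=0.2200, H(M|N=c) = 0.9457
Weighted sum = 0.756 bits.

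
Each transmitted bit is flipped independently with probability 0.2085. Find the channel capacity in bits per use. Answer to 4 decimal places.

0.2614 bits

Binary symmetric channel: C = 1 − h₂(ε) where h₂ is the binary entropy function.
h₂(0.2085) = −0.2085·log₂0.2085 − 0.7915·log₂0.7915 = 0.7386.
C = 1 − 0.7386 = 0.2614 bits per channel use.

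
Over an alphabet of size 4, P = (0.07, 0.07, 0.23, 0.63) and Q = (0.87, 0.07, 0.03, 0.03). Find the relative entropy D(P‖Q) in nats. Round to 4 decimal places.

D(P‖Q) = Σ p·ln(p/q).
  0.07·ln(0.07/0.87) = -0.17640
  0.07·ln(0.07/0.07) = 0.00000
  0.23·ln(0.23/0.03) = 0.46848
  0.63·ln(0.63/0.03) = 1.91805
D(P‖Q) = 2.2101 nats.

2.2101 nats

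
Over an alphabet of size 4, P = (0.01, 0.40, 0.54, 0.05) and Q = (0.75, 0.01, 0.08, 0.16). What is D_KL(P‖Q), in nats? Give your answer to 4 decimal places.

2.4054 nats

D(P‖Q) = Σ p·ln(p/q).
  0.01·ln(0.01/0.75) = -0.04317
  0.40·ln(0.40/0.01) = 1.47555
  0.54·ln(0.54/0.08) = 1.03115
  0.05·ln(0.05/0.16) = -0.05816
D(P‖Q) = 2.4054 nats.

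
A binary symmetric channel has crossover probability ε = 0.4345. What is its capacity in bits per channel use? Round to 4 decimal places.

0.0124 bits

Binary symmetric channel: C = 1 − h₂(ε) where h₂ is the binary entropy function.
h₂(0.4345) = −0.4345·log₂0.4345 − 0.5655·log₂0.5655 = 0.9876.
C = 1 − 0.9876 = 0.0124 bits per channel use.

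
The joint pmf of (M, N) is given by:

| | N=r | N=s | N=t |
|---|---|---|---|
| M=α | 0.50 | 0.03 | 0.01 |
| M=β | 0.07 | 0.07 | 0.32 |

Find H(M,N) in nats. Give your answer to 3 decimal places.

H(M,N) = −Σ p(x,y)·ln p(x,y) over all 6 cells.
  cell (α,r): −0.50·ln0.50 = 0.3466
  cell (α,s): −0.03·ln0.03 = 0.1052
  cell (α,t): −0.01·ln0.01 = 0.0461
  cell (β,r): −0.07·ln0.07 = 0.1861
  cell (β,s): −0.07·ln0.07 = 0.1861
  cell (β,t): −0.32·ln0.32 = 0.3646
Sum = 1.235 nats.

1.235 nats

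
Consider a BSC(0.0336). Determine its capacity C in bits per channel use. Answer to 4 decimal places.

Binary symmetric channel: C = 1 − h₂(ε) where h₂ is the binary entropy function.
h₂(0.0336) = −0.0336·log₂0.0336 − 0.9664·log₂0.9664 = 0.2121.
C = 1 − 0.2121 = 0.7879 bits per channel use.

0.7879 bits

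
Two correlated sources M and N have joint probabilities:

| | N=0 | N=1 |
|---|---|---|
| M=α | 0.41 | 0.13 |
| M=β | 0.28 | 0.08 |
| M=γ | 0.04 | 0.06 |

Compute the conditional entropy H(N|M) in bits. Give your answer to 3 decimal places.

Marginals: p(M) = (0.5400, 0.3600, 0.1000), p(N) = (0.7300, 0.2700).
H(N|M) = Σ p(M) · H(N|M=·).
  M=α: p=0.5400, H(N|M=α) = 0.7963
  M=β: p=0.3600, H(N|M=β) = 0.7642
  M=γ: p=0.1000, H(N|M=γ) = 0.9710
Weighted sum = 0.802 bits.

0.802 bits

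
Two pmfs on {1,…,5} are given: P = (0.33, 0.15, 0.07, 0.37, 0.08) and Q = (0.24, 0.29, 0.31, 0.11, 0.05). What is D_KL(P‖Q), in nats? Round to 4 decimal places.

D(P‖Q) = Σ p·ln(p/q).
  0.33·ln(0.33/0.24) = 0.10509
  0.15·ln(0.15/0.29) = -0.09889
  0.07·ln(0.07/0.31) = -0.10417
  0.37·ln(0.37/0.11) = 0.44882
  0.08·ln(0.08/0.05) = 0.03760
D(P‖Q) = 0.3885 nats.

0.3885 nats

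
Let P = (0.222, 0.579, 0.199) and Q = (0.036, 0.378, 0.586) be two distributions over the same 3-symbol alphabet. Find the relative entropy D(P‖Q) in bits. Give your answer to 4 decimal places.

D(P‖Q) = Σ p·log₂(p/q).
  0.222·log₂(0.222/0.036) = 0.58264
  0.579·log₂(0.579/0.378) = 0.35619
  0.199·log₂(0.199/0.586) = -0.31007
D(P‖Q) = 0.6288 bits.

0.6288 bits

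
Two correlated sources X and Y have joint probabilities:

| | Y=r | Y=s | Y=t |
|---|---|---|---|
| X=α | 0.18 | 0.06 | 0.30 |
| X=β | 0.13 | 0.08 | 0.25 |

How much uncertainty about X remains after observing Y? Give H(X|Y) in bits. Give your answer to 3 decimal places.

0.989 bits

Marginals: p(X) = (0.5400, 0.4600), p(Y) = (0.3100, 0.1400, 0.5500).
H(X|Y) = Σ p(Y) · H(X|Y=·).
  Y=r: p=0.3100, H(X|Y=r) = 0.9812
  Y=s: p=0.1400, H(X|Y=s) = 0.9852
  Y=t: p=0.5500, H(X|Y=t) = 0.9940
Weighted sum = 0.989 bits.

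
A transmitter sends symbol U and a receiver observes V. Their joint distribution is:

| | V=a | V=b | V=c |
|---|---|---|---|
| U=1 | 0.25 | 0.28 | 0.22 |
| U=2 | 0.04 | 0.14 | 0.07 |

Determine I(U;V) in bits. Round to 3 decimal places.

0.027 bits

Marginals: p(U) = (0.7500, 0.2500), p(V) = (0.2900, 0.4200, 0.2900).
I(U;V) = H(U) + H(V) − H(U,V).
H(U) = 0.8113, H(V) = 1.5615, H(U,V) = 2.3462.
I(U;V) = 0.8113 + 1.5615 − 2.3462 = 0.027 bits.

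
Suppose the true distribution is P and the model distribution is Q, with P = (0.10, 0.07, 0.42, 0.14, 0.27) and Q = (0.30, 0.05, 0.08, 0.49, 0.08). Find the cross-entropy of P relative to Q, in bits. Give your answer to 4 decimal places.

H(P,Q) = −Σ p·log₂ q.
  −0.10·log₂(0.30) = 0.17370
  −0.07·log₂(0.05) = 0.30253
  −0.42·log₂(0.08) = 1.53042
  −0.14·log₂(0.49) = 0.14408
  −0.27·log₂(0.08) = 0.98384
H(P,Q) = 3.1346 bits.

3.1346 bits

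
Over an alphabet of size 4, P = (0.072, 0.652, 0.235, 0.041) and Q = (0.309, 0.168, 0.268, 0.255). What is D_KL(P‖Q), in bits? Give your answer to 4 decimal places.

0.9716 bits

D(P‖Q) = Σ p·log₂(p/q).
  0.072·log₂(0.072/0.309) = -0.15131
  0.652·log₂(0.652/0.168) = 1.27558
  0.235·log₂(0.235/0.268) = -0.04455
  0.041·log₂(0.041/0.255) = -0.10811
D(P‖Q) = 0.9716 bits.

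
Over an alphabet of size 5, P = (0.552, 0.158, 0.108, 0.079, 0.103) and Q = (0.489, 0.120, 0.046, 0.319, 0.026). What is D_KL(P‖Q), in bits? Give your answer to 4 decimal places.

0.3377 bits

D(P‖Q) = Σ p·log₂(p/q).
  0.552·log₂(0.552/0.489) = 0.09651
  0.158·log₂(0.158/0.120) = 0.06271
  0.108·log₂(0.108/0.046) = 0.13298
  0.079·log₂(0.079/0.319) = -0.15908
  0.103·log₂(0.103/0.026) = 0.20456
D(P‖Q) = 0.3377 bits.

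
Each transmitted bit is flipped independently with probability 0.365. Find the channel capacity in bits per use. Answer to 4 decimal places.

Binary symmetric channel: C = 1 − h₂(ε) where h₂ is the binary entropy function.
h₂(0.365) = −0.365·log₂0.365 − 0.635·log₂0.635 = 0.9468.
C = 1 − 0.9468 = 0.0532 bits per channel use.

0.0532 bits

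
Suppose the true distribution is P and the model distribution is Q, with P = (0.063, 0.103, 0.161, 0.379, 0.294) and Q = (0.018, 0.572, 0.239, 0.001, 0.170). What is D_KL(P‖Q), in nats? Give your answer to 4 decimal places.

D(P‖Q) = Σ p·ln(p/q).
  0.063·ln(0.063/0.018) = 0.07892
  0.103·ln(0.103/0.572) = -0.17658
  0.161·ln(0.161/0.239) = -0.06360
  0.379·ln(0.379/0.001) = 2.25033
  0.294·ln(0.294/0.170) = 0.16105
D(P‖Q) = 2.2501 nats.

2.2501 nats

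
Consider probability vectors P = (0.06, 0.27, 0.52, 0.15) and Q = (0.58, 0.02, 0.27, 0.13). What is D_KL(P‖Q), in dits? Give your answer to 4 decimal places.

0.4034 dits

D(P‖Q) = Σ p·log₁₀(p/q).
  0.06·log₁₀(0.06/0.58) = -0.05912
  0.27·log₁₀(0.27/0.02) = 0.30519
  0.52·log₁₀(0.52/0.27) = 0.14801
  0.15·log₁₀(0.15/0.13) = 0.00932
D(P‖Q) = 0.4034 dits.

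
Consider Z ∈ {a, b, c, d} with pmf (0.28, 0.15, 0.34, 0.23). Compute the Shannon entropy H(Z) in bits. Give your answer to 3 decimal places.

1.942 bits

H(Z) = −Σ p·log₂ p.
  −(0.28)·log₂(0.28) = 0.5142
  −(0.15)·log₂(0.15) = 0.4105
  −(0.34)·log₂(0.34) = 0.5292
  −(0.23)·log₂(0.23) = 0.4877
Sum: 0.5142 + 0.4105 + 0.5292 + 0.4877 = 1.942 bits.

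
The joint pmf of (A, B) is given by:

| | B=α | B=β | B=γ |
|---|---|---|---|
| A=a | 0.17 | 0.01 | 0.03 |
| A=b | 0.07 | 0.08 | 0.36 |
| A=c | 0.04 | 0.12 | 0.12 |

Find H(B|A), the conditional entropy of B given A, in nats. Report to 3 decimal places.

0.819 nats

Marginals: p(A) = (0.2100, 0.5100, 0.2800), p(B) = (0.2800, 0.2100, 0.5100).
H(B|A) = Σ p(A) · H(B|A=·).
  A=a: p=0.2100, H(B|A=a) = 0.5940
  A=b: p=0.5100, H(B|A=b) = 0.8090
  A=c: p=0.2800, H(B|A=c) = 1.0042
Weighted sum = 0.819 nats.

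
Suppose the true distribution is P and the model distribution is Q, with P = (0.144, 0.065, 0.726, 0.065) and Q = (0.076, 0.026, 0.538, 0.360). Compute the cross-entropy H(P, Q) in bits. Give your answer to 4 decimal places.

1.6227 bits

H(P,Q) = −Σ p·log₂ q.
  −0.144·log₂(0.076) = 0.53537
  −0.065·log₂(0.026) = 0.34225
  −0.726·log₂(0.538) = 0.64928
  −0.065·log₂(0.360) = 0.09581
H(P,Q) = 1.6227 bits.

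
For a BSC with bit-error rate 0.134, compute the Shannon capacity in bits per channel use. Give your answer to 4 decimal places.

0.4317 bits

Binary symmetric channel: C = 1 − h₂(ε) where h₂ is the binary entropy function.
h₂(0.134) = −0.134·log₂0.134 − 0.866·log₂0.866 = 0.5683.
C = 1 − 0.5683 = 0.4317 bits per channel use.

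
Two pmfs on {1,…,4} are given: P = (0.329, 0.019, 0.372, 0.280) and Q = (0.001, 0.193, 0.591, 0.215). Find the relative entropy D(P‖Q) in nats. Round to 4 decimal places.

D(P‖Q) = Σ p·ln(p/q).
  0.329·ln(0.329/0.001) = 1.90690
  0.019·ln(0.019/0.193) = -0.04405
  0.372·ln(0.372/0.591) = -0.17221
  0.280·ln(0.280/0.215) = 0.07396
D(P‖Q) = 1.7646 nats.

1.7646 nats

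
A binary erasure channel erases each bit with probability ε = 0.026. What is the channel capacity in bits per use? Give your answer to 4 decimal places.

0.9740 bits

Binary erasure channel: capacity C = 1 − ε.
C = 1 − 0.026 = 0.9740 bits per channel use.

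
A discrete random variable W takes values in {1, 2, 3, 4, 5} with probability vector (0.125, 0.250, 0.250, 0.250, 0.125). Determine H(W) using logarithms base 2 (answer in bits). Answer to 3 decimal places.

H(W) = −Σ p·log₂ p.
  −(0.125)·log₂(0.125) = 0.3750
  −(0.250)·log₂(0.250) = 0.5000
  −(0.250)·log₂(0.250) = 0.5000
  −(0.250)·log₂(0.250) = 0.5000
  −(0.125)·log₂(0.125) = 0.3750
Sum: 0.3750 + 0.5000 + 0.5000 + 0.5000 + 0.3750 = 2.250 bits.

2.250 bits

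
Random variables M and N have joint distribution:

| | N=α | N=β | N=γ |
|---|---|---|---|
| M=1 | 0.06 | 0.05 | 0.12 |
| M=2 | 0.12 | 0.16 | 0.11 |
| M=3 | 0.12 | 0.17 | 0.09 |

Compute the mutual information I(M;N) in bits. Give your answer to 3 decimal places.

0.044 bits

Marginals: p(M) = (0.2300, 0.3900, 0.3800), p(N) = (0.3000, 0.3800, 0.3200).
I(M;N) = H(M) + H(N) − H(M,N).
H(M) = 1.5479, H(N) = 1.5776, H(M,N) = 3.0814.
I(M;N) = 1.5479 + 1.5776 − 3.0814 = 0.044 bits.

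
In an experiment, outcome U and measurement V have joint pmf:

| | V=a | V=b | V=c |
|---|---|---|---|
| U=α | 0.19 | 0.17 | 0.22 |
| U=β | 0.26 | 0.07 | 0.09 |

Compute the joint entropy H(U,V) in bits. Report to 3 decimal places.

H(U,V) = −Σ p(x,y)·log₂ p(x,y) over all 6 cells.
  cell (α,a): −0.19·log₂0.19 = 0.4552
  cell (α,b): −0.17·log₂0.17 = 0.4346
  cell (α,c): −0.22·log₂0.22 = 0.4806
  cell (β,a): −0.26·log₂0.26 = 0.5053
  cell (β,b): −0.07·log₂0.07 = 0.2686
  cell (β,c): −0.09·log₂0.09 = 0.3127
Sum = 2.457 bits.

2.457 bits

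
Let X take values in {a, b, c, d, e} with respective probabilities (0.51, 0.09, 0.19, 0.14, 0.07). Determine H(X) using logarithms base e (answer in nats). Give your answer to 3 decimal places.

H(X) = −Σ p·ln p.
  −(0.51)·ln(0.51) = 0.3434
  −(0.09)·ln(0.09) = 0.2167
  −(0.19)·ln(0.19) = 0.3155
  −(0.14)·ln(0.14) = 0.2753
  −(0.07)·ln(0.07) = 0.1861
Sum: 0.3434 + 0.2167 + 0.3155 + 0.2753 + 0.1861 = 1.337 nats.

1.337 nats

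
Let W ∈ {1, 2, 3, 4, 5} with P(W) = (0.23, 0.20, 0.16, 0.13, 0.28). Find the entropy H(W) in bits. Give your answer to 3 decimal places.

2.272 bits

H(W) = −Σ p·log₂ p.
  −(0.23)·log₂(0.23) = 0.4877
  −(0.20)·log₂(0.20) = 0.4644
  −(0.16)·log₂(0.16) = 0.4230
  −(0.13)·log₂(0.13) = 0.3826
  −(0.28)·log₂(0.28) = 0.5142
Sum: 0.4877 + 0.4644 + 0.4230 + 0.3826 + 0.5142 = 2.272 bits.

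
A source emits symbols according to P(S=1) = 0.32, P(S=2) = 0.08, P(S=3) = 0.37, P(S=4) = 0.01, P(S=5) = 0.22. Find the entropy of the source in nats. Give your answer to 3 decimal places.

H(S) = −Σ p·ln p.
  −(0.32)·ln(0.32) = 0.3646
  −(0.08)·ln(0.08) = 0.2021
  −(0.37)·ln(0.37) = 0.3679
  −(0.01)·ln(0.01) = 0.0461
  −(0.22)·ln(0.22) = 0.3331
Sum: 0.3646 + 0.2021 + 0.3679 + 0.0461 + 0.3331 = 1.314 nats.

1.314 nats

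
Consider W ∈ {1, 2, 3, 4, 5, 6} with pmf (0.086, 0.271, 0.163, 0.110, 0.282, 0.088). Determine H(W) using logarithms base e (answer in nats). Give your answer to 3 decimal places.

H(W) = −Σ p·ln p.
  −(0.086)·ln(0.086) = 0.2110
  −(0.271)·ln(0.271) = 0.3538
  −(0.163)·ln(0.163) = 0.2957
  −(0.110)·ln(0.110) = 0.2428
  −(0.282)·ln(0.282) = 0.3570
  −(0.088)·ln(0.088) = 0.2139
Sum: 0.2110 + 0.3538 + 0.2957 + 0.2428 + 0.3570 + 0.2139 = 1.674 nats.

1.674 nats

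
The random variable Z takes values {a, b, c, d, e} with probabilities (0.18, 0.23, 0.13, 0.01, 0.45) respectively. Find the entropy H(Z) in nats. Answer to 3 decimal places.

1.317 nats

H(Z) = −Σ p·ln p.
  −(0.18)·ln(0.18) = 0.3087
  −(0.23)·ln(0.23) = 0.3380
  −(0.13)·ln(0.13) = 0.2652
  −(0.01)·ln(0.01) = 0.0461
  −(0.45)·ln(0.45) = 0.3593
Sum: 0.3087 + 0.3380 + 0.2652 + 0.0461 + 0.3593 = 1.317 nats.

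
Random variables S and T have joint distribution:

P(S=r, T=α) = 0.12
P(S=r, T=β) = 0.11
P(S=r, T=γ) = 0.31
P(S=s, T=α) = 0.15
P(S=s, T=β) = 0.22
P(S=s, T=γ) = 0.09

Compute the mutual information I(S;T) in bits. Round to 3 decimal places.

0.117 bits

Marginals: p(S) = (0.5400, 0.4600), p(T) = (0.2700, 0.3300, 0.4000).
I(S;T) = Σ p(x,y)·log₂[p(x,y)/(p(x)p(y))].
  (r,α): 0.12·log₂(0.8230) = -0.0337
  (r,β): 0.11·log₂(0.6173) = -0.0766
  (r,γ): 0.31·log₂(1.4352) = 0.1616
  (s,α): 0.15·log₂(1.2077) = 0.0408
  (s,β): 0.22·log₂(1.4493) = 0.1178
  (s,γ): 0.09·log₂(0.4891) = -0.0929
Sum = 0.117 bits.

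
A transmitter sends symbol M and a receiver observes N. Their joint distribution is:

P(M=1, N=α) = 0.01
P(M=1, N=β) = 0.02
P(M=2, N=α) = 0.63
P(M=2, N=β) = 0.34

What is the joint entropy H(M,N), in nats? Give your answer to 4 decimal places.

H(M,N) = −Σ p(x,y)·ln p(x,y) over all 4 cells.
  cell (1,α): −0.01·ln0.01 = 0.04605
  cell (1,β): −0.02·ln0.02 = 0.07824
  cell (2,α): −0.63·ln0.63 = 0.29108
  cell (2,β): −0.34·ln0.34 = 0.36680
Sum = 0.7822 nats.

0.7822 nats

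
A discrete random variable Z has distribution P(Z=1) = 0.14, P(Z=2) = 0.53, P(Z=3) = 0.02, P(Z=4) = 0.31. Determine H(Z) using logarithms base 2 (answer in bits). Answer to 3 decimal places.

H(Z) = −Σ p·log₂ p.
  −(0.14)·log₂(0.14) = 0.3971
  −(0.53)·log₂(0.53) = 0.4854
  −(0.02)·log₂(0.02) = 0.1129
  −(0.31)·log₂(0.31) = 0.5238
Sum: 0.3971 + 0.4854 + 0.1129 + 0.5238 = 1.519 bits.

1.519 bits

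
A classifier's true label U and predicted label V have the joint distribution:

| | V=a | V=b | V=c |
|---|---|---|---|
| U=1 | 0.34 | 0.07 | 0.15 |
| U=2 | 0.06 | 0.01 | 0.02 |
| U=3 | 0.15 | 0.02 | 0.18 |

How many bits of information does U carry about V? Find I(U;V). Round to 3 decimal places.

Marginals: p(U) = (0.5600, 0.0900, 0.3500), p(V) = (0.5500, 0.1000, 0.3500).
I(U;V) = Σ p(x,y)·log₂[p(x,y)/(p(x)p(y))].
  (1,a): 0.34·log₂(1.1039) = 0.0485
  (1,b): 0.07·log₂(1.2500) = 0.0225
  (1,c): 0.15·log₂(0.7653) = -0.0579
  (2,a): 0.06·log₂(1.2121) = 0.0167
  (2,b): 0.01·log₂(1.1111) = 0.0015
  (2,c): 0.02·log₂(0.6349) = -0.0131
  (3,a): 0.15·log₂(0.7792) = -0.0540
  (3,b): 0.02·log₂(0.5714) = -0.0161
  (3,c): 0.18·log₂(1.4694) = 0.0999
Sum = 0.048 bits.

0.048 bits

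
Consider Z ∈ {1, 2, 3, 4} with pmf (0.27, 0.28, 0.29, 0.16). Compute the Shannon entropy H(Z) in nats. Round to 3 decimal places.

H(Z) = −Σ p·ln p.
  −(0.27)·ln(0.27) = 0.3535
  −(0.28)·ln(0.28) = 0.3564
  −(0.29)·ln(0.29) = 0.3590
  −(0.16)·ln(0.16) = 0.2932
Sum: 0.3535 + 0.3564 + 0.3590 + 0.2932 = 1.362 nats.

1.362 nats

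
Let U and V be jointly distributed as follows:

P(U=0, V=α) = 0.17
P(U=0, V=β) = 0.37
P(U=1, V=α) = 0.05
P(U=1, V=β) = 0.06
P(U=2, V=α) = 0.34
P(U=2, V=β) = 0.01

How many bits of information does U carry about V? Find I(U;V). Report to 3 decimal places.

Marginals: p(U) = (0.5400, 0.1100, 0.3500), p(V) = (0.5600, 0.4400).
I(U;V) = H(U) + H(V) − H(U,V).
H(U) = 1.3604, H(V) = 0.9896, H(U,V) = 2.0206.
I(U;V) = 1.3604 + 0.9896 − 2.0206 = 0.329 bits.

0.329 bits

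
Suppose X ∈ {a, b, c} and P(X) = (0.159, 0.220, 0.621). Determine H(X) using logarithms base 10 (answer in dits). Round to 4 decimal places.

H(X) = −Σ p·log₁₀ p.
  −(0.159)·log₁₀(0.159) = 0.12698
  −(0.220)·log₁₀(0.220) = 0.14467
  −(0.621)·log₁₀(0.621) = 0.12849
Sum: 0.12698 + 0.14467 + 0.12849 = 0.4001 dits.

0.4001 dits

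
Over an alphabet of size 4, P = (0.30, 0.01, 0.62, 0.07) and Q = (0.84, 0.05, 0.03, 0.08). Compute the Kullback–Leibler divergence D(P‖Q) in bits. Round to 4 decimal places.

2.2266 bits

D(P‖Q) = Σ p·log₂(p/q).
  0.30·log₂(0.30/0.84) = -0.44563
  0.01·log₂(0.01/0.05) = -0.02322
  0.62·log₂(0.62/0.03) = 2.70892
  0.07·log₂(0.07/0.08) = -0.01349
D(P‖Q) = 2.2266 bits.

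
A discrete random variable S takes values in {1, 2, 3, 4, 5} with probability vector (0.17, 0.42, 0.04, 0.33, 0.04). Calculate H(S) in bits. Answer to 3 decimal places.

1.860 bits

H(S) = −Σ p·log₂ p.
  −(0.17)·log₂(0.17) = 0.4346
  −(0.42)·log₂(0.42) = 0.5256
  −(0.04)·log₂(0.04) = 0.1858
  −(0.33)·log₂(0.33) = 0.5278
  −(0.04)·log₂(0.04) = 0.1858
Sum: 0.4346 + 0.5256 + 0.1858 + 0.5278 + 0.1858 = 1.860 bits.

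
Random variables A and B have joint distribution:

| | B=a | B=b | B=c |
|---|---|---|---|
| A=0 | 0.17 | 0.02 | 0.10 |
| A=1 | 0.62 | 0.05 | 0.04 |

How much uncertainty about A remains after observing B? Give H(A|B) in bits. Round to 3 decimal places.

Marginals: p(A) = (0.2900, 0.7100), p(B) = (0.7900, 0.0700, 0.1400).
H(A|B) = Σ p(B) · H(A|B=·).
  B=a: p=0.7900, H(A|B=a) = 0.7513
  B=b: p=0.0700, H(A|B=b) = 0.8631
  B=c: p=0.1400, H(A|B=c) = 0.8631
Weighted sum = 0.775 bits.

0.775 bits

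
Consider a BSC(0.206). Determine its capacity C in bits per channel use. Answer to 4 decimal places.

Binary symmetric channel: C = 1 − h₂(ε) where h₂ is the binary entropy function.
h₂(0.206) = −0.206·log₂0.206 − 0.794·log₂0.794 = 0.7338.
C = 1 − 0.7338 = 0.2662 bits per channel use.

0.2662 bits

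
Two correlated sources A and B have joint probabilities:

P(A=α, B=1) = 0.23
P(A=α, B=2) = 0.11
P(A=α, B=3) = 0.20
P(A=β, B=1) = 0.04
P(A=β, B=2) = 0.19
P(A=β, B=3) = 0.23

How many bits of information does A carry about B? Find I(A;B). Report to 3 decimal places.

Marginals: p(A) = (0.5400, 0.4600), p(B) = (0.2700, 0.3000, 0.4300).
I(A;B) = H(A) + H(B) − H(A,B).
H(A) = 0.9954, H(B) = 1.5547, H(A,B) = 2.4310.
I(A;B) = 0.9954 + 1.5547 − 2.4310 = 0.119 bits.

0.119 bits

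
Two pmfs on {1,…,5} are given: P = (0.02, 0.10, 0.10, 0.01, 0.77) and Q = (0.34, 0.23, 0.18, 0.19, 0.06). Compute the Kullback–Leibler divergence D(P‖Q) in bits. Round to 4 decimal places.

2.5058 bits

D(P‖Q) = Σ p·log₂(p/q).
  0.02·log₂(0.02/0.34) = -0.08175
  0.10·log₂(0.10/0.23) = -0.12016
  0.10·log₂(0.10/0.18) = -0.08480
  0.01·log₂(0.01/0.19) = -0.04248
  0.77·log₂(0.77/0.06) = 2.83500
D(P‖Q) = 2.5058 bits.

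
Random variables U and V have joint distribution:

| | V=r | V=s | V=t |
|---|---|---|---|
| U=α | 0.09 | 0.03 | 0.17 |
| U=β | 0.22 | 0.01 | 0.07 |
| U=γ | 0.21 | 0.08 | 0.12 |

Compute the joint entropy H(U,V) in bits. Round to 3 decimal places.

2.846 bits

H(U,V) = −Σ p(x,y)·log₂ p(x,y) over all 9 cells.
  cell (α,r): −0.09·log₂0.09 = 0.3127
  cell (α,s): −0.03·log₂0.03 = 0.1518
  cell (α,t): −0.17·log₂0.17 = 0.4346
  cell (β,r): −0.22·log₂0.22 = 0.4806
  cell (β,s): −0.01·log₂0.01 = 0.0664
  cell (β,t): −0.07·log₂0.07 = 0.2686
  cell (γ,r): −0.21·log₂0.21 = 0.4728
  cell (γ,s): −0.08·log₂0.08 = 0.2915
  cell (γ,t): −0.12·log₂0.12 = 0.3671
Sum = 2.846 bits.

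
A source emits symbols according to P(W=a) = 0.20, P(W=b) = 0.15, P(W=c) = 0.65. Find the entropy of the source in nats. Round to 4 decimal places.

0.8865 nats

H(W) = −Σ p·ln p.
  −(0.20)·ln(0.20) = 0.32189
  −(0.15)·ln(0.15) = 0.28457
  −(0.65)·ln(0.65) = 0.28001
Sum: 0.32189 + 0.28457 + 0.28001 = 0.8865 nats.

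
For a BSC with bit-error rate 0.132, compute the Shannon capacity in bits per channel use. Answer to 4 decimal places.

Binary symmetric channel: C = 1 − h₂(ε) where h₂ is the binary entropy function.
h₂(0.132) = −0.132·log₂0.132 − 0.868·log₂0.868 = 0.5629.
C = 1 − 0.5629 = 0.4371 bits per channel use.

0.4371 bits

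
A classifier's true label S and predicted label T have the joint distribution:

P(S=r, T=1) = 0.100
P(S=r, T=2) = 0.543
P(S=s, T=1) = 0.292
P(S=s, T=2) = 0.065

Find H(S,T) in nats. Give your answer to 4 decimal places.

1.0990 nats

H(S,T) = −Σ p(x,y)·ln p(x,y) over all 4 cells.
  cell (r,1): −0.100·ln0.100 = 0.23026
  cell (r,2): −0.543·ln0.543 = 0.33158
  cell (s,1): −0.292·ln0.292 = 0.35945
  cell (s,2): −0.065·ln0.065 = 0.17767
Sum = 1.0990 nats.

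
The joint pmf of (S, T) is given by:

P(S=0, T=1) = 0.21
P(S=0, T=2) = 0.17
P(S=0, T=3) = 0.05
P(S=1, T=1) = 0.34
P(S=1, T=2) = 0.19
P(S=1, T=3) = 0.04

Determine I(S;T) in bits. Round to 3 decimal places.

Marginals: p(S) = (0.4300, 0.5700), p(T) = (0.5500, 0.3600, 0.0900).
I(S;T) = Σ p(x,y)·log₂[p(x,y)/(p(x)p(y))].
  (0,1): 0.21·log₂(0.8879) = -0.0360
  (0,2): 0.17·log₂(1.0982) = 0.0230
  (0,3): 0.05·log₂(1.2920) = 0.0185
  (1,1): 0.34·log₂(1.0845) = 0.0398
  (1,2): 0.19·log₂(0.9259) = -0.0211
  (1,3): 0.04·log₂(0.7797) = -0.0144
Sum = 0.010 bits.

0.010 bits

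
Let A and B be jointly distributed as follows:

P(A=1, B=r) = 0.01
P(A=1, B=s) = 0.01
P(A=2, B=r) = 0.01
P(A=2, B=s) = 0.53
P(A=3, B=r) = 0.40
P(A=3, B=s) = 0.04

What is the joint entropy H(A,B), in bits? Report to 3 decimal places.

1.399 bits

H(A,B) = −Σ p(x,y)·log₂ p(x,y) over all 6 cells.
  cell (1,r): −0.01·log₂0.01 = 0.0664
  cell (1,s): −0.01·log₂0.01 = 0.0664
  cell (2,r): −0.01·log₂0.01 = 0.0664
  cell (2,s): −0.53·log₂0.53 = 0.4854
  cell (3,r): −0.40·log₂0.40 = 0.5288
  cell (3,s): −0.04·log₂0.04 = 0.1858
Sum = 1.399 bits.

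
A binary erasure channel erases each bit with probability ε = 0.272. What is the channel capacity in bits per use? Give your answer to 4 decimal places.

Binary erasure channel: capacity C = 1 − ε.
C = 1 − 0.272 = 0.7280 bits per channel use.

0.7280 bits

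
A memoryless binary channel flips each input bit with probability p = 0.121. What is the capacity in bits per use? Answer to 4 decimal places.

0.4678 bits

Binary symmetric channel: C = 1 − h₂(ε) where h₂ is the binary entropy function.
h₂(0.121) = −0.121·log₂0.121 − 0.879·log₂0.879 = 0.5322.
C = 1 − 0.5322 = 0.4678 bits per channel use.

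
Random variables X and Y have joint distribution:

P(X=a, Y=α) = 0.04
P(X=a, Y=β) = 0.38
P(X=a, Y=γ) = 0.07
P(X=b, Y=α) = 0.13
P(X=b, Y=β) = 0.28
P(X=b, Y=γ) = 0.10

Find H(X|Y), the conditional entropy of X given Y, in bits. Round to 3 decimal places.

Chain rule: H(X|Y) = H(X,Y) − H(Y).
Marginals: p(X) = (0.4900, 0.5100), p(Y) = (0.1700, 0.6600, 0.1700).
H(X,Y) = 2.2138 bits; H(Y) = 1.2648 bits.
H(X|Y) = 2.2138 − 1.2648 = 0.949 bits.

0.949 bits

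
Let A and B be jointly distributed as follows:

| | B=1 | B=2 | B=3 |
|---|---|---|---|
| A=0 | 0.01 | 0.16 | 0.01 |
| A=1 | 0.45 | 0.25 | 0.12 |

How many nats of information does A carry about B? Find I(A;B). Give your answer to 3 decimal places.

Marginals: p(A) = (0.1800, 0.8200), p(B) = (0.4600, 0.4100, 0.1300).
I(A;B) = Σ p(x,y)·ln[p(x,y)/(p(x)p(y))].
  (0,1): 0.01·ln(0.1208) = -0.0211
  (0,2): 0.16·ln(2.1680) = 0.1238
  (0,3): 0.01·ln(0.4274) = -0.0085
  (1,1): 0.45·ln(1.1930) = 0.0794
  (1,2): 0.25·ln(0.7436) = -0.0741
  (1,3): 0.12·ln(1.1257) = 0.0142
Sum = 0.114 nats.

0.114 nats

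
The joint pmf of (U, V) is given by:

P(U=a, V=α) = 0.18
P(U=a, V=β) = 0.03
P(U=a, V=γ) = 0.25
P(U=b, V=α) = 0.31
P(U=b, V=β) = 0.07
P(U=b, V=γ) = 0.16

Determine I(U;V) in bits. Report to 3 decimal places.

0.047 bits

Marginals: p(U) = (0.4600, 0.5400), p(V) = (0.4900, 0.1000, 0.4100).
I(U;V) = H(U) + H(V) − H(U,V).
H(U) = 0.9954, H(V) = 1.3639, H(U,V) = 2.3124.
I(U;V) = 0.9954 + 1.3639 − 2.3124 = 0.047 bits.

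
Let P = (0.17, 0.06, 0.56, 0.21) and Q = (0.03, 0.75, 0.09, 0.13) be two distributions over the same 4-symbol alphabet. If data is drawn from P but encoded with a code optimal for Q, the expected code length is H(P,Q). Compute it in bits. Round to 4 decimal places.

H(P,Q) = −Σ p·log₂ q.
  −0.17·log₂(0.03) = 0.86001
  −0.06·log₂(0.75) = 0.02490
  −0.56·log₂(0.09) = 1.94540
  −0.21·log₂(0.13) = 0.61812
H(P,Q) = 3.4484 bits.

3.4484 bits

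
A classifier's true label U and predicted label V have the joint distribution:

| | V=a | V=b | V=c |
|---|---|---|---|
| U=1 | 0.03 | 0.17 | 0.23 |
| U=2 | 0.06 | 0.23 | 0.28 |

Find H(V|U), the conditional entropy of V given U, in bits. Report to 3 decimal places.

1.334 bits

Chain rule: H(V|U) = H(U,V) − H(U).
Marginals: p(U) = (0.4300, 0.5700), p(V) = (0.0900, 0.4000, 0.5100).
H(U,V) = 2.3194 bits; H(U) = 0.9858 bits.
H(V|U) = 2.3194 − 0.9858 = 1.334 bits.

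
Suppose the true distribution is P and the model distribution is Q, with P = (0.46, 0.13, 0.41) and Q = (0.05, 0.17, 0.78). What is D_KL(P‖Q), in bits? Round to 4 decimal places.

D(P‖Q) = Σ p·log₂(p/q).
  0.46·log₂(0.46/0.05) = 1.47275
  0.13·log₂(0.13/0.17) = -0.05031
  0.41·log₂(0.41/0.78) = -0.38042
D(P‖Q) = 1.0420 bits.

1.0420 bits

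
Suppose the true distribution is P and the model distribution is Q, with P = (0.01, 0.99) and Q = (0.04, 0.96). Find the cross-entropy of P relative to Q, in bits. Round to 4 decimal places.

H(P,Q) = −Σ p·log₂ q.
  −0.01·log₂(0.04) = 0.04644
  −0.99·log₂(0.96) = 0.05830
H(P,Q) = 0.1047 bits.

0.1047 bits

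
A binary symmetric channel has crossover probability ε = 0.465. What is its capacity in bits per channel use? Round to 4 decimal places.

Binary symmetric channel: C = 1 − h₂(ε) where h₂ is the binary entropy function.
h₂(0.465) = −0.465·log₂0.465 − 0.535·log₂0.535 = 0.9965.
C = 1 − 0.9965 = 0.0035 bits per channel use.

0.0035 bits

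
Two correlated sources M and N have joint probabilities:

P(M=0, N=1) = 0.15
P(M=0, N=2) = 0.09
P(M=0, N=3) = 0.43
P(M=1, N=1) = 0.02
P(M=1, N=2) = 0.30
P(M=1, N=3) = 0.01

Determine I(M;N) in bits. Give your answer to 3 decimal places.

0.453 bits

Marginals: p(M) = (0.6700, 0.3300), p(N) = (0.1700, 0.3900, 0.4400).
I(M;N) = Σ p(x,y)·log₂[p(x,y)/(p(x)p(y))].
  (0,1): 0.15·log₂(1.3169) = 0.0596
  (0,2): 0.09·log₂(0.3444) = -0.1384
  (0,3): 0.43·log₂(1.4586) = 0.2342
  (1,1): 0.02·log₂(0.3565) = -0.0298
  (1,2): 0.30·log₂(2.3310) = 0.3663
  (1,3): 0.01·log₂(0.0689) = -0.0386
Sum = 0.453 bits.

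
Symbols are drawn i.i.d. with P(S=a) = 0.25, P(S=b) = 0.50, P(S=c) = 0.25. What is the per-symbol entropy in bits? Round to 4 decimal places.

1.5000 bits

H(S) = −Σ p·log₂ p.
  −(0.25)·log₂(0.25) = 0.50000
  −(0.50)·log₂(0.50) = 0.50000
  −(0.25)·log₂(0.25) = 0.50000
Sum: 0.50000 + 0.50000 + 0.50000 = 1.5000 bits.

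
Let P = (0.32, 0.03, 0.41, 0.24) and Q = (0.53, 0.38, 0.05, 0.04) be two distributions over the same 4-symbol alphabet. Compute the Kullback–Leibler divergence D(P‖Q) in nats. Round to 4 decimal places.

D(P‖Q) = Σ p·ln(p/q).
  0.32·ln(0.32/0.53) = -0.16146
  0.03·ln(0.03/0.38) = -0.07617
  0.41·ln(0.41/0.05) = 0.86270
  0.24·ln(0.24/0.04) = 0.43002
D(P‖Q) = 1.0551 nats.

1.0551 nats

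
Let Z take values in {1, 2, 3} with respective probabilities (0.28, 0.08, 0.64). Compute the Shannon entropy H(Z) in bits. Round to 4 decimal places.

1.2178 bits

H(Z) = −Σ p·log₂ p.
  −(0.28)·log₂(0.28) = 0.51422
  −(0.08)·log₂(0.08) = 0.29151
  −(0.64)·log₂(0.64) = 0.41207
Sum: 0.51422 + 0.29151 + 0.41207 = 1.2178 bits.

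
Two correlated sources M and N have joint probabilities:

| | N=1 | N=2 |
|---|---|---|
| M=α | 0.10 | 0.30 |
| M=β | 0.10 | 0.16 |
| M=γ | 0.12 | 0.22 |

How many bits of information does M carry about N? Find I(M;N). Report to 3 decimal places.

0.011 bits

Marginals: p(M) = (0.4000, 0.2600, 0.3400), p(N) = (0.3200, 0.6800).
I(M;N) = Σ p(x,y)·log₂[p(x,y)/(p(x)p(y))].
  (α,1): 0.10·log₂(0.7812) = -0.0356
  (α,2): 0.30·log₂(1.1029) = 0.0424
  (β,1): 0.10·log₂(1.2019) = 0.0265
  (β,2): 0.16·log₂(0.9050) = -0.0230
  (γ,1): 0.12·log₂(1.1029) = 0.0170
  (γ,2): 0.22·log₂(0.9516) = -0.0158
Sum = 0.011 bits.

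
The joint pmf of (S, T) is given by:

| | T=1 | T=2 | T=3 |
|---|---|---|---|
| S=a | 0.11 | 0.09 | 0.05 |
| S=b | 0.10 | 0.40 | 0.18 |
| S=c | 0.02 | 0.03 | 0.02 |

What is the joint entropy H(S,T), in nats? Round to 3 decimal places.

H(S,T) = −Σ p(x,y)·ln p(x,y) over all 9 cells.
  cell (a,1): −0.11·ln0.11 = 0.2428
  cell (a,2): −0.09·ln0.09 = 0.2167
  cell (a,3): −0.05·ln0.05 = 0.1498
  cell (b,1): −0.10·ln0.10 = 0.2303
  cell (b,2): −0.40·ln0.40 = 0.3665
  cell (b,3): −0.18·ln0.18 = 0.3087
  cell (c,1): −0.02·ln0.02 = 0.0782
  cell (c,2): −0.03·ln0.03 = 0.1052
  cell (c,3): −0.02·ln0.02 = 0.0782
Sum = 1.776 nats.

1.776 nats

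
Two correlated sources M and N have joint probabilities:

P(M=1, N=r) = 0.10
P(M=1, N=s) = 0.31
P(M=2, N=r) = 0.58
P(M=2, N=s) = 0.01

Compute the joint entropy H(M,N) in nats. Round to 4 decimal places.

H(M,N) = −Σ p(x,y)·ln p(x,y) over all 4 cells.
  cell (1,r): −0.10·ln0.10 = 0.23026
  cell (1,s): −0.31·ln0.31 = 0.36307
  cell (2,r): −0.58·ln0.58 = 0.31594
  cell (2,s): −0.01·ln0.01 = 0.04605
Sum = 0.9553 nats.

0.9553 nats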